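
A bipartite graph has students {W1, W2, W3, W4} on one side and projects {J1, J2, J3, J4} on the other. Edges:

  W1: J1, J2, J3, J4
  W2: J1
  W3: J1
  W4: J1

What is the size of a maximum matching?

Unit-capacity flow: source→left, listed edges, right→sink; max matching = max flow.
Augmenting path W1→J1 (+1); matched 1.
Augmenting path W2→J1→W1→J2 (+1); matched 2.
No augmenting path remains; maximum matching = 2.
König certificate: {W1, J1} is a vertex cover of size 2 (every listed pair touches it), so no matching can be larger.

2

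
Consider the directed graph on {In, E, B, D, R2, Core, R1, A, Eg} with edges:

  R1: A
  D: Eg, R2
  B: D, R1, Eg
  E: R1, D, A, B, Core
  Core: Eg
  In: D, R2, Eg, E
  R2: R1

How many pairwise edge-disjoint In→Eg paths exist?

3

Assign every edge capacity 1; by Menger, the answer equals the max flow.
Path In→Eg (+1); total 1.
Path In→D→Eg (+1); total 2.
Path In→E→B→Eg (+1); total 3.
No residual In→Eg path; max flow = 3.
Certifying cut of size 3: {In→D, In→E, In→Eg}.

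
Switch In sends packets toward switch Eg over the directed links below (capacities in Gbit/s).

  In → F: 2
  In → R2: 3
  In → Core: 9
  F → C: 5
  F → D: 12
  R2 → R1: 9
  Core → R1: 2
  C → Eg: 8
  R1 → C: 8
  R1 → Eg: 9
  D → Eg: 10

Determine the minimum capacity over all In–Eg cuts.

7

Augment In→F→C→Eg: bottleneck 2, flow now 2.
Augment In→R2→R1→Eg: bottleneck 3, flow now 5.
Augment In→Core→R1→Eg: bottleneck 2, flow now 7.
No augmenting path remains; maximum flow = 7.
By max-flow min-cut, the minimum cut capacity equals the max flow.
In the residual graph, reachable from In: {In, Core}.
Min-cut edges: In→F (2), In→R2 (3), Core→R1 (2); capacity 2 + 3 + 2 = 7.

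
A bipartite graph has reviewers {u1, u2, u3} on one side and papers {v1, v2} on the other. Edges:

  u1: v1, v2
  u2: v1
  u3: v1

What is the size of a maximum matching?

2

Unit-capacity flow: source→left, listed edges, right→sink; max matching = max flow.
Augmenting path u1→v1 (+1); matched 1.
Augmenting path u2→v1→u1→v2 (+1); matched 2.
No augmenting path remains; maximum matching = 2.
König certificate: {u1, v1} is a vertex cover of size 2 (every listed pair touches it), so no matching can be larger.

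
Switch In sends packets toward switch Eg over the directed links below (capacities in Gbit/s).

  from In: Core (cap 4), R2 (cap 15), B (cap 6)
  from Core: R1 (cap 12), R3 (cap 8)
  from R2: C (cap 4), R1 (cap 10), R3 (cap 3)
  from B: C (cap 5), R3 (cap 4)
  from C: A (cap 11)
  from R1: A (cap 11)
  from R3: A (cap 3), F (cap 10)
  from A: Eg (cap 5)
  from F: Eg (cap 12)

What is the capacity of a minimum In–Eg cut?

Augment In→Core→R1→A→Eg: bottleneck 4, flow now 4.
Augment In→R2→C→A→Eg: bottleneck 1, flow now 5.
Augment In→R2→R3→F→Eg: bottleneck 3, flow now 8.
Augment In→B→R3→F→Eg: bottleneck 4, flow now 12.
Augment In→R2→R1→Core→R3→F→Eg: bottleneck 3, flow now 15. (uses reverse residual edge)
No augmenting path remains; maximum flow = 15.
By max-flow min-cut, the minimum cut capacity equals the max flow.
In the residual graph, reachable from In: {In, Core, R2, B, C, R1, R3, A}.
Min-cut edges: R3→F (10), A→Eg (5); capacity 10 + 5 = 15.

15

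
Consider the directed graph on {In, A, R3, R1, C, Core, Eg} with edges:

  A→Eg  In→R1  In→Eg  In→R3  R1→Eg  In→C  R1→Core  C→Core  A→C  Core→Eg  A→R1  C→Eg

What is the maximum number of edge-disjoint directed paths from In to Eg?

Assign every edge capacity 1; by Menger, the answer equals the max flow.
Path In→Eg (+1); total 1.
Path In→R1→Eg (+1); total 2.
Path In→C→Eg (+1); total 3.
No residual In→Eg path; max flow = 3.
Certifying cut of size 3: {In→C, In→Eg, In→R1}.

3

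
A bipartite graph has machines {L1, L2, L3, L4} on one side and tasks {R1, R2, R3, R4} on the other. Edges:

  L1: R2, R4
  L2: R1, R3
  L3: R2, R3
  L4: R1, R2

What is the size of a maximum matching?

Unit-capacity flow: source→left, listed edges, right→sink; max matching = max flow.
Augmenting path L1→R2 (+1); matched 1.
Augmenting path L2→R1 (+1); matched 2.
Augmenting path L3→R3 (+1); matched 3.
Augmenting path L4→R2→L1→R4 (+1); matched 4.
No augmenting path remains; maximum matching = 4.
König certificate: {L1, L2, L3, L4} is a vertex cover of size 4 (every listed pair touches it), so no matching can be larger.

4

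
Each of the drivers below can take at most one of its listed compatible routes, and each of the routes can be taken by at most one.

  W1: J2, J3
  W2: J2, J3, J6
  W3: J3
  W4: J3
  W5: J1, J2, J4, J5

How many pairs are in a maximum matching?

Unit-capacity flow: source→left, listed edges, right→sink; max matching = max flow.
Augmenting path W1→J2 (+1); matched 1.
Augmenting path W2→J3 (+1); matched 2.
Augmenting path W5→J1 (+1); matched 3.
Augmenting path W3→J3→W2→J6 (+1); matched 4.
No augmenting path remains; maximum matching = 4.
König certificate: {W1, W2, W5, J3} is a vertex cover of size 4 (every listed pair touches it), so no matching can be larger.

4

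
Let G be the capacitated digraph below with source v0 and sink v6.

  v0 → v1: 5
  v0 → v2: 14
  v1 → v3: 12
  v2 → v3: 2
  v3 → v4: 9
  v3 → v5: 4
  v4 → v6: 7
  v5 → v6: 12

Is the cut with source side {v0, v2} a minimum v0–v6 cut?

Yes — it is a minimum cut (capacity 7).

Given cut capacity: 5 + 2 = 7.
Augment v0→v1→v3→v4→v6: bottleneck 5, flow now 5.
Augment v0→v2→v3→v4→v6: bottleneck 2, flow now 7.
No augmenting path remains; maximum flow = 7.
Cut capacity 7 equals the max flow, so it is a minimum cut.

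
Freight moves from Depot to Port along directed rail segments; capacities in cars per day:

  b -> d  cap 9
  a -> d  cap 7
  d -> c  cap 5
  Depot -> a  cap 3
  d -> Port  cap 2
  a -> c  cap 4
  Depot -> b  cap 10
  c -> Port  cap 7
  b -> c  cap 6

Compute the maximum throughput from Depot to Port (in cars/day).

9

Augment Depot→a→c→Port: bottleneck 3, flow now 3.
Augment Depot→b→c→Port: bottleneck 4, flow now 7.
Augment Depot→b→d→Port: bottleneck 2, flow now 9.
No augmenting path remains; maximum flow = 9.
In the residual graph, reachable from Depot: {Depot, a, b, c, d}.
Min-cut edges: c→Port (7), d→Port (2); capacity 7 + 2 = 9.
This cut is saturated, so no flow can exceed 9.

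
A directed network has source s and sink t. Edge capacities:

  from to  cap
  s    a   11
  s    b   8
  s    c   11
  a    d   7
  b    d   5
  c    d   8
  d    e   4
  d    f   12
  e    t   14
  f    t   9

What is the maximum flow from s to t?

Augment s→a→d→e→t: bottleneck 4, flow now 4.
Augment s→a→d→f→t: bottleneck 3, flow now 7.
Augment s→b→d→f→t: bottleneck 5, flow now 12.
Augment s→c→d→f→t: bottleneck 1, flow now 13.
No augmenting path remains; maximum flow = 13.
In the residual graph, reachable from s: {s, a, b, c, d, f}.
Min-cut edges: d→e (4), f→t (9); capacity 4 + 9 = 13.
This cut is saturated, so no flow can exceed 13.

13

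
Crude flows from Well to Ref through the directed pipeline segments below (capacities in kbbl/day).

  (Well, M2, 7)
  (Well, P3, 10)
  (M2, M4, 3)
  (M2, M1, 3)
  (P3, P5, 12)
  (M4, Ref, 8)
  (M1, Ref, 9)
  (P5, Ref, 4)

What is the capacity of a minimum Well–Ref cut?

Augment Well→M2→M4→Ref: bottleneck 3, flow now 3.
Augment Well→M2→M1→Ref: bottleneck 3, flow now 6.
Augment Well→P3→P5→Ref: bottleneck 4, flow now 10.
No augmenting path remains; maximum flow = 10.
By max-flow min-cut, the minimum cut capacity equals the max flow.
In the residual graph, reachable from Well: {Well, M2, P3, P5}.
Min-cut edges: M2→M4 (3), M2→M1 (3), P5→Ref (4); capacity 3 + 3 + 4 = 10.

10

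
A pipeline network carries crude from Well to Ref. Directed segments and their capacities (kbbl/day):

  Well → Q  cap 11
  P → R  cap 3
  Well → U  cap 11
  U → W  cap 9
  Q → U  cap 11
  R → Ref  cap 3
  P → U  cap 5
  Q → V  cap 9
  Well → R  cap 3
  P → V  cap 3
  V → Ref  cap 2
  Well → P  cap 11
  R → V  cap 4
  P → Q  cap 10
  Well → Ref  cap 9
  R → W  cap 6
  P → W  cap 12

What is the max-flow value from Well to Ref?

Augment Well→Ref: bottleneck 9, flow now 9.
Augment Well→R→Ref: bottleneck 3, flow now 12.
Augment Well→P→V→Ref: bottleneck 2, flow now 14.
No augmenting path remains; maximum flow = 14.
In the residual graph, reachable from Well: {Well, P, Q, R, U, V, W}.
Min-cut edges: Well→Ref (9), R→Ref (3), V→Ref (2); capacity 9 + 3 + 2 = 14.
This cut is saturated, so no flow can exceed 14.

14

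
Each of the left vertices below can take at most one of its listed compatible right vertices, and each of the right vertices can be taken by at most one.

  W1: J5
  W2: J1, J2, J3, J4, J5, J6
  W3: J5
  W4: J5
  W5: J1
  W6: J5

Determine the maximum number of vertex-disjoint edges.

3

Unit-capacity flow: source→left, listed edges, right→sink; max matching = max flow.
Augmenting path W1→J5 (+1); matched 1.
Augmenting path W2→J1 (+1); matched 2.
Augmenting path W5→J1→W2→J2 (+1); matched 3.
No augmenting path remains; maximum matching = 3.
König certificate: {W2, W5, J5} is a vertex cover of size 3 (every listed pair touches it), so no matching can be larger.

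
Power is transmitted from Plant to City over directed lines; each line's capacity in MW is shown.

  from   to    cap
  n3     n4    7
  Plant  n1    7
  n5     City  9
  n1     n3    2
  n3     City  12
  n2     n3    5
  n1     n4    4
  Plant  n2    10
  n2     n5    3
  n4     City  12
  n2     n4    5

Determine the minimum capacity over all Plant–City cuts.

Augment Plant→n1→n3→City: bottleneck 2, flow now 2.
Augment Plant→n1→n4→City: bottleneck 4, flow now 6.
Augment Plant→n2→n3→City: bottleneck 5, flow now 11.
Augment Plant→n2→n4→City: bottleneck 5, flow now 16.
No augmenting path remains; maximum flow = 16.
By max-flow min-cut, the minimum cut capacity equals the max flow.
In the residual graph, reachable from Plant: {Plant, n1}.
Min-cut edges: Plant→n2 (10), n1→n3 (2), n1→n4 (4); capacity 10 + 2 + 4 = 16.

16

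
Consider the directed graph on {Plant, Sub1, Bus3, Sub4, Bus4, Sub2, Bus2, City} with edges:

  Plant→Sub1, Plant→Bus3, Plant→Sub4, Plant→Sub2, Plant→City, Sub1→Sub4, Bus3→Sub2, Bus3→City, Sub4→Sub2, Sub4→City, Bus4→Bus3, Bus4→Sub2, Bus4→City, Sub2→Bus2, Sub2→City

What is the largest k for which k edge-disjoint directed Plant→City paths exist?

4

Assign every edge capacity 1; by Menger, the answer equals the max flow.
Path Plant→City (+1); total 1.
Path Plant→Bus3→City (+1); total 2.
Path Plant→Sub4→City (+1); total 3.
Path Plant→Sub2→City (+1); total 4.
No residual Plant→City path; max flow = 4.
Certifying cut of size 4: {Plant→Bus3, Plant→City, Sub2→City, Sub4→City}.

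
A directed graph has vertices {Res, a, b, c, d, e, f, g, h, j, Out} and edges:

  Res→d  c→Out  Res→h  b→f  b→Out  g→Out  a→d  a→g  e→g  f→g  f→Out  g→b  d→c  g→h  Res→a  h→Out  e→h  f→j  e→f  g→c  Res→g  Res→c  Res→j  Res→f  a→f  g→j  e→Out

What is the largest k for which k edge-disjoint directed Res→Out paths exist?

Assign every edge capacity 1; by Menger, the answer equals the max flow.
Path Res→c→Out (+1); total 1.
Path Res→f→Out (+1); total 2.
Path Res→g→Out (+1); total 3.
Path Res→h→Out (+1); total 4.
Path Res→a→g→b→Out (+1); total 5.
No residual Res→Out path; max flow = 5.
Certifying cut of size 5: {Res→a, Res→f, Res→g, Res→h, c→Out}.

5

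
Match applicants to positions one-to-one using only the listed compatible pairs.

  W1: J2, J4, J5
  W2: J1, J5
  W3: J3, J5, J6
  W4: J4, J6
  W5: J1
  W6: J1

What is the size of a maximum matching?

Unit-capacity flow: source→left, listed edges, right→sink; max matching = max flow.
Augmenting path W1→J2 (+1); matched 1.
Augmenting path W2→J1 (+1); matched 2.
Augmenting path W3→J3 (+1); matched 3.
Augmenting path W4→J4 (+1); matched 4.
Augmenting path W5→J1→W2→J5 (+1); matched 5.
No augmenting path remains; maximum matching = 5.
König certificate: {W1, W2, W3, W4, J1} is a vertex cover of size 5 (every listed pair touches it), so no matching can be larger.

5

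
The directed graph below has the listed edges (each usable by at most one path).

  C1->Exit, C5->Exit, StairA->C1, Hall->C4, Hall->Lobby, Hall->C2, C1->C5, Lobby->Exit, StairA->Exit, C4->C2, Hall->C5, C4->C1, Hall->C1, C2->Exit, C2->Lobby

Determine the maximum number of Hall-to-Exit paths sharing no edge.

Assign every edge capacity 1; by Menger, the answer equals the max flow.
Path Hall→C1→Exit (+1); total 1.
Path Hall→C2→Exit (+1); total 2.
Path Hall→Lobby→Exit (+1); total 3.
Path Hall→C5→Exit (+1); total 4.
No residual Hall→Exit path; max flow = 4.
Certifying cut of size 4: {C1→Exit, C2→Exit, C5→Exit, Lobby→Exit}.

4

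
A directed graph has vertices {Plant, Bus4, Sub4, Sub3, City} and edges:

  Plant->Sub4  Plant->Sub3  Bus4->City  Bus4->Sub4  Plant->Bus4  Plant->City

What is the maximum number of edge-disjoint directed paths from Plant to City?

Assign every edge capacity 1; by Menger, the answer equals the max flow.
Path Plant→City (+1); total 1.
Path Plant→Bus4→City (+1); total 2.
No residual Plant→City path; max flow = 2.
Certifying cut of size 2: {Plant→Bus4, Plant→City}.

2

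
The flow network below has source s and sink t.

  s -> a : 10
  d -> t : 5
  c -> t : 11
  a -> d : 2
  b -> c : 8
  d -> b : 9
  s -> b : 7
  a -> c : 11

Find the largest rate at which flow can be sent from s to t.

13

Augment s→a→c→t: bottleneck 10, flow now 10.
Augment s→b→c→t: bottleneck 1, flow now 11.
Augment s→b→c→a→d→t: bottleneck 2, flow now 13. (uses reverse residual edge)
No augmenting path remains; maximum flow = 13.
In the residual graph, reachable from s: {s, a, b, c}.
Min-cut edges: a→d (2), c→t (11); capacity 2 + 11 = 13.
This cut is saturated, so no flow can exceed 13.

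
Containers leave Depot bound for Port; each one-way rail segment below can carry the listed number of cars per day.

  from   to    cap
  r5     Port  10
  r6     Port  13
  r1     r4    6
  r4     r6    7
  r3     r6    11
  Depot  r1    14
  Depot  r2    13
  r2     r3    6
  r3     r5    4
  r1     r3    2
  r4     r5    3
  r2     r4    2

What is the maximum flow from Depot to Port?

Augment Depot→r1→r3→r5→Port: bottleneck 2, flow now 2.
Augment Depot→r1→r4→r5→Port: bottleneck 3, flow now 5.
Augment Depot→r1→r4→r6→Port: bottleneck 3, flow now 8.
Augment Depot→r2→r3→r5→Port: bottleneck 2, flow now 10.
Augment Depot→r2→r3→r6→Port: bottleneck 4, flow now 14.
Augment Depot→r2→r4→r6→Port: bottleneck 2, flow now 16.
No augmenting path remains; maximum flow = 16.
In the residual graph, reachable from Depot: {Depot, r1, r2}.
Min-cut edges: r1→r3 (2), r1→r4 (6), r2→r3 (6), r2→r4 (2); capacity 2 + 6 + 6 + 2 = 16.
This cut is saturated, so no flow can exceed 16.

16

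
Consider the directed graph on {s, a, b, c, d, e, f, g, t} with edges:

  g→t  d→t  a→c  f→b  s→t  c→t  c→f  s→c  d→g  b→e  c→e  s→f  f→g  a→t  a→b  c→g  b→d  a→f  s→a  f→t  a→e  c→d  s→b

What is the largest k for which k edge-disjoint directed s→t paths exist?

Assign every edge capacity 1; by Menger, the answer equals the max flow.
Path s→t (+1); total 1.
Path s→a→t (+1); total 2.
Path s→c→t (+1); total 3.
Path s→f→t (+1); total 4.
Path s→b→d→t (+1); total 5.
No residual s→t path; max flow = 5.
Certifying cut of size 5: {s→a, s→b, s→c, s→f, s→t}.

5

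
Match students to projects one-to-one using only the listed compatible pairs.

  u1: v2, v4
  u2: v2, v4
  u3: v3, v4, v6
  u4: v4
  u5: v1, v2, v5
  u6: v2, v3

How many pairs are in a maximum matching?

5

Unit-capacity flow: source→left, listed edges, right→sink; max matching = max flow.
Augmenting path u1→v2 (+1); matched 1.
Augmenting path u2→v4 (+1); matched 2.
Augmenting path u3→v3 (+1); matched 3.
Augmenting path u5→v1 (+1); matched 4.
Augmenting path u6→v3→u3→v6 (+1); matched 5.
No augmenting path remains; maximum matching = 5.
König certificate: {u3, u5, u6, v2, v4} is a vertex cover of size 5 (every listed pair touches it), so no matching can be larger.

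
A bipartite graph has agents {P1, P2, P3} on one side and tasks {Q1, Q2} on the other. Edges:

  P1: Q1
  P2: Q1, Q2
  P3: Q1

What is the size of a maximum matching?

Unit-capacity flow: source→left, listed edges, right→sink; max matching = max flow.
Augmenting path P1→Q1 (+1); matched 1.
Augmenting path P2→Q2 (+1); matched 2.
No augmenting path remains; maximum matching = 2.
König certificate: {P2, Q1} is a vertex cover of size 2 (every listed pair touches it), so no matching can be larger.

2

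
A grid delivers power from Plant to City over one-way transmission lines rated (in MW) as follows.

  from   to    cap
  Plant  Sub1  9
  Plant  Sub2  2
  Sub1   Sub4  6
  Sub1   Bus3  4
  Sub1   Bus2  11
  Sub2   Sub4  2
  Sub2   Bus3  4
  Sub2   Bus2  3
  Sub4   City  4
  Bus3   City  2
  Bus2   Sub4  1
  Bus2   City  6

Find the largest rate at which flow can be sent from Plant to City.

Augment Plant→Sub1→Sub4→City: bottleneck 4, flow now 4.
Augment Plant→Sub1→Bus3→City: bottleneck 2, flow now 6.
Augment Plant→Sub1→Bus2→City: bottleneck 3, flow now 9.
Augment Plant→Sub2→Bus2→City: bottleneck 2, flow now 11.
No augmenting path remains; maximum flow = 11.
In the residual graph, reachable from Plant: {Plant}.
Min-cut edges: Plant→Sub1 (9), Plant→Sub2 (2); capacity 9 + 2 = 11.
This cut is saturated, so no flow can exceed 11.

11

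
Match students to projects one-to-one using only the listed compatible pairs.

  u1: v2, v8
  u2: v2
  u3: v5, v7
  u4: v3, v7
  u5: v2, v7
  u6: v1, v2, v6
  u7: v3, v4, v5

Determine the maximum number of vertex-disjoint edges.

7

Unit-capacity flow: source→left, listed edges, right→sink; max matching = max flow.
Augmenting path u1→v2 (+1); matched 1.
Augmenting path u3→v5 (+1); matched 2.
Augmenting path u4→v3 (+1); matched 3.
Augmenting path u5→v7 (+1); matched 4.
Augmenting path u6→v1 (+1); matched 5.
Augmenting path u7→v4 (+1); matched 6.
Augmenting path u2→v2→u1→v8 (+1); matched 7.
No augmenting path remains; maximum matching = 7.
König certificate: {u1, u2, u3, u4, u5, u6, u7} is a vertex cover of size 7 (every listed pair touches it), so no matching can be larger.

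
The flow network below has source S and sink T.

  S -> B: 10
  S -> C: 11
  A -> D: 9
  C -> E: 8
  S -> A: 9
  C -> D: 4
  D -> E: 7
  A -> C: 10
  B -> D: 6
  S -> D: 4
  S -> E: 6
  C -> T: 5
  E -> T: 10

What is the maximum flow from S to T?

15

Augment S→C→T: bottleneck 5, flow now 5.
Augment S→E→T: bottleneck 6, flow now 11.
Augment S→C→E→T: bottleneck 4, flow now 15.
No augmenting path remains; maximum flow = 15.
In the residual graph, reachable from S: {S, A, B, C, D, E}.
Min-cut edges: C→T (5), E→T (10); capacity 5 + 10 = 15.
This cut is saturated, so no flow can exceed 15.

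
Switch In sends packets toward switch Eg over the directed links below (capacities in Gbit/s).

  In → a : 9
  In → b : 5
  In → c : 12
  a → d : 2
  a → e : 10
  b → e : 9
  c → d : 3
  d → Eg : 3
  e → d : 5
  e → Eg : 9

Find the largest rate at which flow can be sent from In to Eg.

12

Augment In→a→d→Eg: bottleneck 2, flow now 2.
Augment In→a→e→Eg: bottleneck 7, flow now 9.
Augment In→b→e→Eg: bottleneck 2, flow now 11.
Augment In→c→d→Eg: bottleneck 1, flow now 12.
No augmenting path remains; maximum flow = 12.
In the residual graph, reachable from In: {In, a, b, c, d, e}.
Min-cut edges: d→Eg (3), e→Eg (9); capacity 3 + 9 = 12.
This cut is saturated, so no flow can exceed 12.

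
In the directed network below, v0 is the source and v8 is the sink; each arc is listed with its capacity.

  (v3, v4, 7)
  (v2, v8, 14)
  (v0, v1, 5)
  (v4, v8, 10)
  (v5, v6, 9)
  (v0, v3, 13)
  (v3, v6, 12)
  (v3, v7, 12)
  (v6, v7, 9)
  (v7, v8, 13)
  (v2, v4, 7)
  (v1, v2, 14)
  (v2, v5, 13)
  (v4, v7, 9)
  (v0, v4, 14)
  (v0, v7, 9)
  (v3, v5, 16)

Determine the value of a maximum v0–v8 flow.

28

Augment v0→v4→v8: bottleneck 10, flow now 10.
Augment v0→v7→v8: bottleneck 9, flow now 19.
Augment v0→v1→v2→v8: bottleneck 5, flow now 24.
Augment v0→v3→v7→v8: bottleneck 4, flow now 28.
No augmenting path remains; maximum flow = 28.
In the residual graph, reachable from v0: {v0, v3, v4, v5, v6, v7}.
Min-cut edges: v0→v1 (5), v4→v8 (10), v7→v8 (13); capacity 5 + 10 + 13 = 28.
This cut is saturated, so no flow can exceed 28.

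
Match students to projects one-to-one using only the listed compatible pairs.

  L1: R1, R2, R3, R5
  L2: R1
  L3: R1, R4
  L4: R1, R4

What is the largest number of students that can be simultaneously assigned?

Unit-capacity flow: source→left, listed edges, right→sink; max matching = max flow.
Augmenting path L1→R1 (+1); matched 1.
Augmenting path L3→R4 (+1); matched 2.
Augmenting path L2→R1→L1→R2 (+1); matched 3.
No augmenting path remains; maximum matching = 3.
König certificate: {L1, R1, R4} is a vertex cover of size 3 (every listed pair touches it), so no matching can be larger.

3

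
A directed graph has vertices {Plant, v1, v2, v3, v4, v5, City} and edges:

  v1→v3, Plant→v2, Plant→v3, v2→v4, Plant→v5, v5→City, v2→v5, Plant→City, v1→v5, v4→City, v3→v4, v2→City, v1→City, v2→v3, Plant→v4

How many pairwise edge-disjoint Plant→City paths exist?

Assign every edge capacity 1; by Menger, the answer equals the max flow.
Path Plant→City (+1); total 1.
Path Plant→v2→City (+1); total 2.
Path Plant→v4→City (+1); total 3.
Path Plant→v5→City (+1); total 4.
No residual Plant→City path; max flow = 4.
Certifying cut of size 4: {Plant→City, Plant→v2, Plant→v5, v4→City}.

4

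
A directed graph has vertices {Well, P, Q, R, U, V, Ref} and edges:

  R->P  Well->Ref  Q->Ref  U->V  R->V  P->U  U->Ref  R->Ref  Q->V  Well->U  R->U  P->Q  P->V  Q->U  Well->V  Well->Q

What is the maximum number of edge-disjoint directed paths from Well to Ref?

3

Assign every edge capacity 1; by Menger, the answer equals the max flow.
Path Well→Ref (+1); total 1.
Path Well→Q→Ref (+1); total 2.
Path Well→U→Ref (+1); total 3.
No residual Well→Ref path; max flow = 3.
Certifying cut of size 3: {Well→Q, Well→Ref, Well→U}.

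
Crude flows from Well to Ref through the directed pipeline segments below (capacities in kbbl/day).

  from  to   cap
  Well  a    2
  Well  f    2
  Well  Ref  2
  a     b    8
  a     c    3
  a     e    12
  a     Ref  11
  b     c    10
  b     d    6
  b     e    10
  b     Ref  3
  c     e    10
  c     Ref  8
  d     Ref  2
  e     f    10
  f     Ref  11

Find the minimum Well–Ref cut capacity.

6

Augment Well→Ref: bottleneck 2, flow now 2.
Augment Well→a→Ref: bottleneck 2, flow now 4.
Augment Well→f→Ref: bottleneck 2, flow now 6.
No augmenting path remains; maximum flow = 6.
By max-flow min-cut, the minimum cut capacity equals the max flow.
In the residual graph, reachable from Well: {Well}.
Min-cut edges: Well→a (2), Well→f (2), Well→Ref (2); capacity 2 + 2 + 2 = 6.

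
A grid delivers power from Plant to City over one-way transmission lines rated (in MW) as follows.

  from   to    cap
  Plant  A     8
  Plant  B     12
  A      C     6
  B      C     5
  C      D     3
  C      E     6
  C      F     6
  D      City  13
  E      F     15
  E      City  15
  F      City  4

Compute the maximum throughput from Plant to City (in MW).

11

Augment Plant→A→C→D→City: bottleneck 3, flow now 3.
Augment Plant→A→C→E→City: bottleneck 3, flow now 6.
Augment Plant→B→C→E→City: bottleneck 3, flow now 9.
Augment Plant→B→C→F→City: bottleneck 2, flow now 11.
No augmenting path remains; maximum flow = 11.
In the residual graph, reachable from Plant: {Plant, A, B}.
Min-cut edges: A→C (6), B→C (5); capacity 6 + 5 = 11.
This cut is saturated, so no flow can exceed 11.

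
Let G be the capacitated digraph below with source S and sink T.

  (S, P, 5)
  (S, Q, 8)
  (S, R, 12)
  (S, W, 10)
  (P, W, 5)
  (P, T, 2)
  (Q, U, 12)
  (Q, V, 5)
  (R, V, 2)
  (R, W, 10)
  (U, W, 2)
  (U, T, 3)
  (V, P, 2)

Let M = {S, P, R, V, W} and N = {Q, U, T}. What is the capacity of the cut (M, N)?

10

Edges leaving {S, P, R, V, W}: S→Q (8), P→T (2).
Cut capacity = 8 + 2 = 10.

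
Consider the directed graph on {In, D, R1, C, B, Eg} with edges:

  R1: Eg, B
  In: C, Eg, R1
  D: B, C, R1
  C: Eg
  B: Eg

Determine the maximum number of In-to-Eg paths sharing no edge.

Assign every edge capacity 1; by Menger, the answer equals the max flow.
Path In→Eg (+1); total 1.
Path In→R1→Eg (+1); total 2.
Path In→C→Eg (+1); total 3.
No residual In→Eg path; max flow = 3.
Certifying cut of size 3: {In→C, In→Eg, In→R1}.

3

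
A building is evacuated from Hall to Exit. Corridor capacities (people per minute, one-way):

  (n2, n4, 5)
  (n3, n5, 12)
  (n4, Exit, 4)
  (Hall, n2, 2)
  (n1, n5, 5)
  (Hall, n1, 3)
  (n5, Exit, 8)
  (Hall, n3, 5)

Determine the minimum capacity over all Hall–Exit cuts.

10

Augment Hall→n1→n5→Exit: bottleneck 3, flow now 3.
Augment Hall→n2→n4→Exit: bottleneck 2, flow now 5.
Augment Hall→n3→n5→Exit: bottleneck 5, flow now 10.
No augmenting path remains; maximum flow = 10.
By max-flow min-cut, the minimum cut capacity equals the max flow.
In the residual graph, reachable from Hall: {Hall}.
Min-cut edges: Hall→n1 (3), Hall→n2 (2), Hall→n3 (5); capacity 3 + 2 + 5 = 10.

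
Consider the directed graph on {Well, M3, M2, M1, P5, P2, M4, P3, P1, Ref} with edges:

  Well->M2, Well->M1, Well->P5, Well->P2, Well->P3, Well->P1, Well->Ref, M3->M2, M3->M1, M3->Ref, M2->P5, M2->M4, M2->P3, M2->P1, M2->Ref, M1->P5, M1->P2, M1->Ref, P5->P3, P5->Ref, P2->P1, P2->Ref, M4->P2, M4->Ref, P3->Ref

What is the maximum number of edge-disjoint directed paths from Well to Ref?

6

Assign every edge capacity 1; by Menger, the answer equals the max flow.
Path Well→Ref (+1); total 1.
Path Well→M2→Ref (+1); total 2.
Path Well→M1→Ref (+1); total 3.
Path Well→P5→Ref (+1); total 4.
Path Well→P2→Ref (+1); total 5.
Path Well→P3→Ref (+1); total 6.
No residual Well→Ref path; max flow = 6.
Certifying cut of size 6: {Well→M1, Well→M2, Well→P2, Well→P3, Well→P5, Well→Ref}.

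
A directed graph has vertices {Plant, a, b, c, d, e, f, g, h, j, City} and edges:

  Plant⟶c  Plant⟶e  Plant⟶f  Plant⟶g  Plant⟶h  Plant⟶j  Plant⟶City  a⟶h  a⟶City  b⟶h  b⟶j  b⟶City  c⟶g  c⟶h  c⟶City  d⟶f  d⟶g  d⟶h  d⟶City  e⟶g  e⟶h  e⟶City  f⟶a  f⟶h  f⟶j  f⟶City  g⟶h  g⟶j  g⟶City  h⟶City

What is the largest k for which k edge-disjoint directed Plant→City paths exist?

6

Assign every edge capacity 1; by Menger, the answer equals the max flow.
Path Plant→City (+1); total 1.
Path Plant→c→City (+1); total 2.
Path Plant→e→City (+1); total 3.
Path Plant→f→City (+1); total 4.
Path Plant→g→City (+1); total 5.
Path Plant→h→City (+1); total 6.
No residual Plant→City path; max flow = 6.
Certifying cut of size 6: {Plant→City, Plant→c, Plant→e, Plant→f, Plant→g, Plant→h}.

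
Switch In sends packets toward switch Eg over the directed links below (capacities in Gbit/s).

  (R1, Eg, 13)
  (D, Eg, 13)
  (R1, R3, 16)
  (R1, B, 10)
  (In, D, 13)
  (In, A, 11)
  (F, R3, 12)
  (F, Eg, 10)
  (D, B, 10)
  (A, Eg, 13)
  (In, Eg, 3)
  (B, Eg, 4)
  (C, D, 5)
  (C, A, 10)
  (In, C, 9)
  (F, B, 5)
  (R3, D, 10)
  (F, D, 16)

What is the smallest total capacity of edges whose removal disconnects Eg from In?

33

Augment In→Eg: bottleneck 3, flow now 3.
Augment In→D→Eg: bottleneck 13, flow now 16.
Augment In→A→Eg: bottleneck 11, flow now 27.
Augment In→C→A→Eg: bottleneck 2, flow now 29.
Augment In→C→D→B→Eg: bottleneck 4, flow now 33.
No augmenting path remains; maximum flow = 33.
By max-flow min-cut, the minimum cut capacity equals the max flow.
In the residual graph, reachable from In: {In, C, D, A, B}.
Min-cut edges: In→Eg (3), D→Eg (13), A→Eg (13), B→Eg (4); capacity 3 + 13 + 13 + 4 = 33.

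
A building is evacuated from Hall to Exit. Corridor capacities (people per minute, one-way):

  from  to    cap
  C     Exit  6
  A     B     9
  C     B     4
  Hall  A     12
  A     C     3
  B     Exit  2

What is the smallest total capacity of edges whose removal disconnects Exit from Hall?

5

Augment Hall→A→B→Exit: bottleneck 2, flow now 2.
Augment Hall→A→C→Exit: bottleneck 3, flow now 5.
No augmenting path remains; maximum flow = 5.
By max-flow min-cut, the minimum cut capacity equals the max flow.
In the residual graph, reachable from Hall: {Hall, A, B}.
Min-cut edges: A→C (3), B→Exit (2); capacity 3 + 2 = 5.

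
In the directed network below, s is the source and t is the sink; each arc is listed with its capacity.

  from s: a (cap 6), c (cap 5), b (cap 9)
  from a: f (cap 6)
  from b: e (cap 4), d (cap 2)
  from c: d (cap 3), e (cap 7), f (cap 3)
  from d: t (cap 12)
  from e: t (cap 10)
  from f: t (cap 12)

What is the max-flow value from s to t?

17

Augment s→a→f→t: bottleneck 6, flow now 6.
Augment s→b→d→t: bottleneck 2, flow now 8.
Augment s→b→e→t: bottleneck 4, flow now 12.
Augment s→c→d→t: bottleneck 3, flow now 15.
Augment s→c→e→t: bottleneck 2, flow now 17.
No augmenting path remains; maximum flow = 17.
In the residual graph, reachable from s: {s, b}.
Min-cut edges: s→a (6), s→c (5), b→d (2), b→e (4); capacity 6 + 5 + 2 + 4 = 17.
This cut is saturated, so no flow can exceed 17.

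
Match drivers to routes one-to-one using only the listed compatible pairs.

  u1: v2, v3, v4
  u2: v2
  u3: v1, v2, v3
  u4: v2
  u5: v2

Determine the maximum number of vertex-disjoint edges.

Unit-capacity flow: source→left, listed edges, right→sink; max matching = max flow.
Augmenting path u1→v2 (+1); matched 1.
Augmenting path u3→v1 (+1); matched 2.
Augmenting path u2→v2→u1→v3 (+1); matched 3.
No augmenting path remains; maximum matching = 3.
König certificate: {u1, u3, v2} is a vertex cover of size 3 (every listed pair touches it), so no matching can be larger.

3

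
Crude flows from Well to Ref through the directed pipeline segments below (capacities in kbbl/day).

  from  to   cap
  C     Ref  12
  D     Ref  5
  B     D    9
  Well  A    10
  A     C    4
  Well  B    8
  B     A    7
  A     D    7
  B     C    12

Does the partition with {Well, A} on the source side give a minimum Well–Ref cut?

Given cut capacity: 8 + 4 + 7 = 19.
Augment Well→A→C→Ref: bottleneck 4, flow now 4.
Augment Well→A→D→Ref: bottleneck 5, flow now 9.
Augment Well→B→C→Ref: bottleneck 8, flow now 17.
No augmenting path remains; maximum flow = 17.
In the residual graph, reachable from Well: {Well, A, D}.
Min-cut edges: Well→B (8), A→C (4), D→Ref (5); capacity 8 + 4 + 5 = 17.
Cut capacity 19 exceeds the max flow 17, so it is not minimum.

No — its capacity is 19, but the minimum cut has capacity 17.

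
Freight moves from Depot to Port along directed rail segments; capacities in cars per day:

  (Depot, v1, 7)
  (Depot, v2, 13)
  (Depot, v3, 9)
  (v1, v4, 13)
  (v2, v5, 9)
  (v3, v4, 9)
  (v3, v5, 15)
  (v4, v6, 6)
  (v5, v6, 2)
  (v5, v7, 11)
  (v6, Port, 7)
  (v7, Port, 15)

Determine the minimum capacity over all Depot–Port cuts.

18

Augment Depot→v1→v4→v6→Port: bottleneck 6, flow now 6.
Augment Depot→v2→v5→v6→Port: bottleneck 1, flow now 7.
Augment Depot→v2→v5→v7→Port: bottleneck 8, flow now 15.
Augment Depot→v3→v5→v7→Port: bottleneck 3, flow now 18.
No augmenting path remains; maximum flow = 18.
By max-flow min-cut, the minimum cut capacity equals the max flow.
In the residual graph, reachable from Depot: {Depot, v1, v2, v3, v4, v5, v6}.
Min-cut edges: v5→v7 (11), v6→Port (7); capacity 11 + 7 = 18.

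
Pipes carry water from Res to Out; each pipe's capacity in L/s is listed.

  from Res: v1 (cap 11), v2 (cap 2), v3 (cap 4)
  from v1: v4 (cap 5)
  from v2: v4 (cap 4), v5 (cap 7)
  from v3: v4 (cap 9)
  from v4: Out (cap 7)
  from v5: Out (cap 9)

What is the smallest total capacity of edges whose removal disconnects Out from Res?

9

Augment Res→v1→v4→Out: bottleneck 5, flow now 5.
Augment Res→v2→v4→Out: bottleneck 2, flow now 7.
Augment Res→v3→v4→v2→v5→Out: bottleneck 2, flow now 9. (uses reverse residual edge)
No augmenting path remains; maximum flow = 9.
By max-flow min-cut, the minimum cut capacity equals the max flow.
In the residual graph, reachable from Res: {Res, v1, v3, v4}.
Min-cut edges: Res→v2 (2), v4→Out (7); capacity 2 + 7 = 9.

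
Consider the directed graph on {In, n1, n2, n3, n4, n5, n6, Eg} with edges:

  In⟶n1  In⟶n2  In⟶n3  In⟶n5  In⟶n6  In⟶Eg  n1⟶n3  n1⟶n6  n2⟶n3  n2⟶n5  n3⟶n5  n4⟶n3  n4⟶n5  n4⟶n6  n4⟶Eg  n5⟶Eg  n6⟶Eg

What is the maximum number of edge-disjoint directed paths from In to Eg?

3

Assign every edge capacity 1; by Menger, the answer equals the max flow.
Path In→Eg (+1); total 1.
Path In→n5→Eg (+1); total 2.
Path In→n6→Eg (+1); total 3.
No residual In→Eg path; max flow = 3.
Certifying cut of size 3: {In→Eg, n5→Eg, n6→Eg}.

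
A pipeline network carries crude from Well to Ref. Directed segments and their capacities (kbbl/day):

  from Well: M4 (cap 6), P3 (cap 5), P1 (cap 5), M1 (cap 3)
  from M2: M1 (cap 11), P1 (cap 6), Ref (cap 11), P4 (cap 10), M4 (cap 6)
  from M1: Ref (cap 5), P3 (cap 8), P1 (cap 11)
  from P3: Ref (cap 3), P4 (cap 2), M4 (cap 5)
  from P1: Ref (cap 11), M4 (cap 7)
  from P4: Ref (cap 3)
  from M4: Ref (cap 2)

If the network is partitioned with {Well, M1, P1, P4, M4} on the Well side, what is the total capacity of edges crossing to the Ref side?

34

Edges leaving {Well, M1, P1, P4, M4}: Well→P3 (5), M1→P3 (8), M1→Ref (5), P1→Ref (11), P4→Ref (3), M4→Ref (2).
Cut capacity = 5 + 8 + 5 + 11 + 3 + 2 = 34.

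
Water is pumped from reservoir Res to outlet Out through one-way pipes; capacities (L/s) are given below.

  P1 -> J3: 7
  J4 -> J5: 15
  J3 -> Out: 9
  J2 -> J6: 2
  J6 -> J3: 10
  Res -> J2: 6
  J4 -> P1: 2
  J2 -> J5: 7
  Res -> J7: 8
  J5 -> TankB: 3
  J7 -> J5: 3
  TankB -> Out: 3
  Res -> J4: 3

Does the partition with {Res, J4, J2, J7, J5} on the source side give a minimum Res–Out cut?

Given cut capacity: 2 + 2 + 3 = 7.
Augment Res→J4→J5→TankB→Out: bottleneck 3, flow now 3.
Augment Res→J2→J6→J3→Out: bottleneck 2, flow now 5.
Augment Res→J2→J5→J4→P1→J3→Out: bottleneck 2, flow now 7. (uses reverse residual edge)
No augmenting path remains; maximum flow = 7.
Cut capacity 7 equals the max flow, so it is a minimum cut.

Yes — it is a minimum cut (capacity 7).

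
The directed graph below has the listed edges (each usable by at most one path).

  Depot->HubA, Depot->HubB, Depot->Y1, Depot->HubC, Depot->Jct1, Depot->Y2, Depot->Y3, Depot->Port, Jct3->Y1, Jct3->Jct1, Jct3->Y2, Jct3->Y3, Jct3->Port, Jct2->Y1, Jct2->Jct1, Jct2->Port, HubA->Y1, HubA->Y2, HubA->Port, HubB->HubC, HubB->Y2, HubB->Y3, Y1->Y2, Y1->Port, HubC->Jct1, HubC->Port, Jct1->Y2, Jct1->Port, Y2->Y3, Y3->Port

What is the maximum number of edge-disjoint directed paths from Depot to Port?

Assign every edge capacity 1; by Menger, the answer equals the max flow.
Path Depot→Port (+1); total 1.
Path Depot→HubA→Port (+1); total 2.
Path Depot→Y1→Port (+1); total 3.
Path Depot→HubC→Port (+1); total 4.
Path Depot→Jct1→Port (+1); total 5.
Path Depot→Y3→Port (+1); total 6.
No residual Depot→Port path; max flow = 6.
Certifying cut of size 6: {Depot→HubA, Depot→Port, Depot→Y1, HubC→Port, Jct1→Port, Y3→Port}.

6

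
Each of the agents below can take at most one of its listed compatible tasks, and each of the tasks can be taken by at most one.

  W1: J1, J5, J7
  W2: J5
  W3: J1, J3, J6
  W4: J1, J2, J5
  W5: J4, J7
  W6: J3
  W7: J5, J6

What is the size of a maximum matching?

7

Unit-capacity flow: source→left, listed edges, right→sink; max matching = max flow.
Augmenting path W1→J1 (+1); matched 1.
Augmenting path W2→J5 (+1); matched 2.
Augmenting path W3→J3 (+1); matched 3.
Augmenting path W4→J2 (+1); matched 4.
Augmenting path W5→J4 (+1); matched 5.
Augmenting path W7→J6 (+1); matched 6.
Augmenting path W6→J3→W3→J1→W1→J7 (+1); matched 7.
No augmenting path remains; maximum matching = 7.
König certificate: {W1, W2, W3, W4, W5, W6, W7} is a vertex cover of size 7 (every listed pair touches it), so no matching can be larger.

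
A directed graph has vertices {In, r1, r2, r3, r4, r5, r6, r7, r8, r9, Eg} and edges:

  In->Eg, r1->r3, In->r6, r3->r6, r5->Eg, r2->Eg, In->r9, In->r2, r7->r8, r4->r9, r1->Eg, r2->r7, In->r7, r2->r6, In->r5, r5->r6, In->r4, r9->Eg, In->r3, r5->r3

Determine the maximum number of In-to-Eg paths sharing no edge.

4

Assign every edge capacity 1; by Menger, the answer equals the max flow.
Path In→Eg (+1); total 1.
Path In→r2→Eg (+1); total 2.
Path In→r5→Eg (+1); total 3.
Path In→r9→Eg (+1); total 4.
No residual In→Eg path; max flow = 4.
Certifying cut of size 4: {In→Eg, In→r2, In→r5, r9→Eg}.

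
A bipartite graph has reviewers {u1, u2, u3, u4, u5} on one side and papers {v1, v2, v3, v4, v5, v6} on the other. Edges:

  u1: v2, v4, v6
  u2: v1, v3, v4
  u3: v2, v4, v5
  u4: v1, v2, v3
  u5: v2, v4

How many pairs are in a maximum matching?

5

Unit-capacity flow: source→left, listed edges, right→sink; max matching = max flow.
Augmenting path u1→v2 (+1); matched 1.
Augmenting path u2→v1 (+1); matched 2.
Augmenting path u3→v4 (+1); matched 3.
Augmenting path u4→v3 (+1); matched 4.
Augmenting path u5→v2→u1→v6 (+1); matched 5.
No augmenting path remains; maximum matching = 5.
König certificate: {u1, u2, u3, u4, u5} is a vertex cover of size 5 (every listed pair touches it), so no matching can be larger.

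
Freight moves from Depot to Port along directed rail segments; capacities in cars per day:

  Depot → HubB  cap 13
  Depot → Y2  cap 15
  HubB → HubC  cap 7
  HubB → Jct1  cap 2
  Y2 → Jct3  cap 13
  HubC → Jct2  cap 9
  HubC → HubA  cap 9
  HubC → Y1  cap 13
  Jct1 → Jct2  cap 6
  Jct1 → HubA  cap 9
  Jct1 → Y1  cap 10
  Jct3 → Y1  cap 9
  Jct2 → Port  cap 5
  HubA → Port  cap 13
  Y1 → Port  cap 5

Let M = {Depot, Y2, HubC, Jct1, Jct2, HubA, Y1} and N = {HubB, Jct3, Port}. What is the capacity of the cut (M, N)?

Edges leaving {Depot, Y2, HubC, Jct1, Jct2, HubA, Y1}: Depot→HubB (13), Y2→Jct3 (13), Jct2→Port (5), HubA→Port (13), Y1→Port (5).
Cut capacity = 13 + 13 + 5 + 13 + 5 = 49.

49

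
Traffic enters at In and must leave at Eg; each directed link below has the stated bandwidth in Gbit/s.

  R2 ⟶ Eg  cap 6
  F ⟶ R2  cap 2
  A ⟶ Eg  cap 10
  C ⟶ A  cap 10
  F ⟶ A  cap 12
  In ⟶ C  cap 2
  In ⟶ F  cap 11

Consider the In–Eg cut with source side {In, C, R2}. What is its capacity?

Edges leaving {In, C, R2}: In→F (11), C→A (10), R2→Eg (6).
Cut capacity = 11 + 10 + 6 = 27.

27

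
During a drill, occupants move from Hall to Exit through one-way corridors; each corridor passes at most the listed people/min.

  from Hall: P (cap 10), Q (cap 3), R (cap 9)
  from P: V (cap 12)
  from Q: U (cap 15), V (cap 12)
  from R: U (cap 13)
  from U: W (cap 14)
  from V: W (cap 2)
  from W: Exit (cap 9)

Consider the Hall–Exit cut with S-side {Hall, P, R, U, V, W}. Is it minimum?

Given cut capacity: 3 + 9 = 12.
Augment Hall→P→V→W→Exit: bottleneck 2, flow now 2.
Augment Hall→Q→U→W→Exit: bottleneck 3, flow now 5.
Augment Hall→R→U→W→Exit: bottleneck 4, flow now 9.
No augmenting path remains; maximum flow = 9.
In the residual graph, reachable from Hall: {Hall, P, Q, R, U, V, W}.
Min-cut edges: W→Exit (9); capacity 9 = 9.
Cut capacity 12 exceeds the max flow 9, so it is not minimum.

No — its capacity is 12, but the minimum cut has capacity 9.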